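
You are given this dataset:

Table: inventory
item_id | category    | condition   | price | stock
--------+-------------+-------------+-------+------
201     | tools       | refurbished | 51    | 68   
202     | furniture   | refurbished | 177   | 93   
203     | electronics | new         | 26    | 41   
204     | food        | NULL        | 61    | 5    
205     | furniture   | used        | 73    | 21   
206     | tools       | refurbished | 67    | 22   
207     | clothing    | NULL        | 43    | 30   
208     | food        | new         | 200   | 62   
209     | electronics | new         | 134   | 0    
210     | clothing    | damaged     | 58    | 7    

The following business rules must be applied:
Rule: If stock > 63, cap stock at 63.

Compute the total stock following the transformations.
314

Step 1: 2 records have stock > 63
Step 2: These records originally summed to 161
Step 3: After capping: 2 × 63 = 126
Step 4: Unaffected records sum: 188
Step 5: Final sum = 126 + 188 = 314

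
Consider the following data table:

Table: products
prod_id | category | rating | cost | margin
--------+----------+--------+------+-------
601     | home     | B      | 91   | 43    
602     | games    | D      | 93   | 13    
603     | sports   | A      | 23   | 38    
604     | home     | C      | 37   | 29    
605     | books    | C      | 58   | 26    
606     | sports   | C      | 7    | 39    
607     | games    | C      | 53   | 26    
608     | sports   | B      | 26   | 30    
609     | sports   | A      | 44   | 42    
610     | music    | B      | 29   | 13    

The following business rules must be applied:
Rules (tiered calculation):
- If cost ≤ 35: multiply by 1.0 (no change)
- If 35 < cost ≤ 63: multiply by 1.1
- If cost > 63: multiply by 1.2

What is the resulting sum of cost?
517.0

Step 1: Tier 1 (cost ≤ 35): 4 records, sum = 85 × 1.0 = 85.0
Step 2: Tier 2 (35 < cost ≤ 63): 4 records, sum = 192 × 1.1 = 211.2
Step 3: Tier 3 (cost > 63): 2 records, sum = 184 × 1.2 = 220.8
Step 4: Final sum = 85.0 + 211.2 + 220.8 = 517.0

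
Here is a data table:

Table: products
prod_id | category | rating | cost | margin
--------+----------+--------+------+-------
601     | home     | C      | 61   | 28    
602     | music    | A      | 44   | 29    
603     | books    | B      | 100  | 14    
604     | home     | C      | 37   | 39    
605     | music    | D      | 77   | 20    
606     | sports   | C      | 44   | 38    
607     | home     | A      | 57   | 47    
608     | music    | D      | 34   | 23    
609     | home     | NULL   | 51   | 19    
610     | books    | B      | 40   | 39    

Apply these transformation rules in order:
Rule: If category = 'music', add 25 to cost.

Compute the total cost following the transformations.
620

Step 1: Count records where category = 'music': 3
Step 2: Total bonus added: 3 × 25 = 75
Step 3: Original sum of cost: 545
Step 4: Final sum = 545 + 75 = 620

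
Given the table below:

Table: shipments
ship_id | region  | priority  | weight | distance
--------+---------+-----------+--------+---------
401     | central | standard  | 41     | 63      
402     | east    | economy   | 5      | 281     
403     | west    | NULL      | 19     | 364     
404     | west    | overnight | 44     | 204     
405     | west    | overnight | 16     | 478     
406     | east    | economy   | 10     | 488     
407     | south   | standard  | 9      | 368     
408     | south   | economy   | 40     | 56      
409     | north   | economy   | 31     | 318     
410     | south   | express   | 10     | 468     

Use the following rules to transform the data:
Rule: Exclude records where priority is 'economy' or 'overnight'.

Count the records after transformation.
4

Step 1: Count records to exclude
  - 4 (economy) + 2 (overnight) = 6 records
Step 2: Total records: 10
Step 3: Remaining = 10 - 6 = 4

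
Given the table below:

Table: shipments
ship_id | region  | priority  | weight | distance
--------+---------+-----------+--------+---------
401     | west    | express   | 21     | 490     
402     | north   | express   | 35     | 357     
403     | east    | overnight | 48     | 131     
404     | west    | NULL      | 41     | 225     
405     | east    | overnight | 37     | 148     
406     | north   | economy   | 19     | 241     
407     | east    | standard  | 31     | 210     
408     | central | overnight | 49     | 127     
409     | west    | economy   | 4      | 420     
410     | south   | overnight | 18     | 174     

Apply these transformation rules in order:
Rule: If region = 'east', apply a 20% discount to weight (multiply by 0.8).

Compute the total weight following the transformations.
279.8

Step 1: Records with region = 'east' have total weight = 116
Step 2: Apply multiplier: 116 × 0.8 = 92.8
Step 3: Other records total: 187
Step 4: Final sum = 92.8 + 187 = 279.8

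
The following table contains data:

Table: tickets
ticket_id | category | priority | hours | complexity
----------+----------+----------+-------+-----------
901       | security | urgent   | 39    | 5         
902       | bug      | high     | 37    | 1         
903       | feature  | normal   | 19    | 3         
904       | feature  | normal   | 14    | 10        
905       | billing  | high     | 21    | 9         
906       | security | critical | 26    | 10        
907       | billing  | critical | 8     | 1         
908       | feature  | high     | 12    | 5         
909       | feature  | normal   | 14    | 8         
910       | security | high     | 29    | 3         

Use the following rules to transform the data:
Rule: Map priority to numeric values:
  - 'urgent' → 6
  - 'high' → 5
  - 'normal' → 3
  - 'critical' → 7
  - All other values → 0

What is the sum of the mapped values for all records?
49

Step 1: Apply mapping to each record
Step 2: Count by status:
  'urgent': 1 records × 6 = 6
  'high': 4 records × 5 = 20
  'normal': 3 records × 3 = 9
  'critical': 2 records × 7 = 14
Step 3: Sum all mapped values = 49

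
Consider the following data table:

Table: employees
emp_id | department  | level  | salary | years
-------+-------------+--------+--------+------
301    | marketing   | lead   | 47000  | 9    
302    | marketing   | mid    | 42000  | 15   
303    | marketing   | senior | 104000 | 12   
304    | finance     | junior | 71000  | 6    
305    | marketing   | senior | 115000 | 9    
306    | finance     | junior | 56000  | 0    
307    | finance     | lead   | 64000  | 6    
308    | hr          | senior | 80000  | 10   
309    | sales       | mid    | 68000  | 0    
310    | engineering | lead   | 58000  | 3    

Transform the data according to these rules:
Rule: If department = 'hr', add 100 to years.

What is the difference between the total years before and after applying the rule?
100

Step 1: Original sum of years = 70
Step 2: 1 records have department = 'hr'
Step 3: Each affected record changes by 100
Step 4: Total change = 1 × 100 = 100
Step 5: New sum = 70 + 100 = 170
Step 6: Difference = |170 - 70| = 100
        (Sum increased by 100)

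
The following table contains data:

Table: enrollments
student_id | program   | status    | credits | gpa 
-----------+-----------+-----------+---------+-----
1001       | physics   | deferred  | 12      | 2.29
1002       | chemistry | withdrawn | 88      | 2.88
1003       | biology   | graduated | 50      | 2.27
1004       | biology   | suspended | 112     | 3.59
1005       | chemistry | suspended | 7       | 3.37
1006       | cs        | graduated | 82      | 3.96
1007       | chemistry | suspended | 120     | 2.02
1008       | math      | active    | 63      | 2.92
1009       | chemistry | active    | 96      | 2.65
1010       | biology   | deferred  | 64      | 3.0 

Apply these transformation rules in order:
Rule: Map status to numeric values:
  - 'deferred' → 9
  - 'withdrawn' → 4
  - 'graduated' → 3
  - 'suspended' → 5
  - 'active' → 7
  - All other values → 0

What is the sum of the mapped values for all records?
57

Step 1: Apply mapping to each record
Step 2: Count by status:
  'deferred': 2 records × 9 = 18
  'withdrawn': 1 records × 4 = 4
  'graduated': 2 records × 3 = 6
  'suspended': 3 records × 5 = 15
  'active': 2 records × 7 = 14
Step 3: Sum all mapped values = 57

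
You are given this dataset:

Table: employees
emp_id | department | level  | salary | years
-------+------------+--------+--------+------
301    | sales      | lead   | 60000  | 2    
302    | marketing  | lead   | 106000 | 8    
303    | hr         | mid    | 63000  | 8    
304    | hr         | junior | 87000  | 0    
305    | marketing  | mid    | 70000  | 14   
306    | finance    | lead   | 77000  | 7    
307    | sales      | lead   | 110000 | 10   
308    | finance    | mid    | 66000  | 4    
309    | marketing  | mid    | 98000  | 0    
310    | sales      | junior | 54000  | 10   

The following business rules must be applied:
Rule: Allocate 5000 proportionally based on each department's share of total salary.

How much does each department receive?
finance: 903.92, hr: 948.17, marketing: 1731.98, sales: 1415.93

Step 1: Calculate total salary = 791000
Step 2: Calculate each department's proportion:
  finance: 143000/791000 = 18.08% → 903.92
  hr: 150000/791000 = 18.96% → 948.17
  marketing: 274000/791000 = 34.64% → 1731.98
  sales: 224000/791000 = 28.32% → 1415.93
Step 3: Verify: sum of allocations ≈ 5000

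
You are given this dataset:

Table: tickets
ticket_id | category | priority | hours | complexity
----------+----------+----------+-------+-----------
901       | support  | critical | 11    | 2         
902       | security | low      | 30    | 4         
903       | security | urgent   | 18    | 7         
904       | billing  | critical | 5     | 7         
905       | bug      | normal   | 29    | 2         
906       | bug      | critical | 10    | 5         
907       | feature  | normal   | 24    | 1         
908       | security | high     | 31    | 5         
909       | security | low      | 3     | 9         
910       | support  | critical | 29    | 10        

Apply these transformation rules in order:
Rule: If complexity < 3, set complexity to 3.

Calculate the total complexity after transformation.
56

Step 1: 3 records have complexity < 3
Step 2: These records originally summed to 5
Step 3: After setting to minimum: 3 × 3 = 9
Step 4: Unaffected records sum: 47
Step 5: Final sum = 9 + 47 = 56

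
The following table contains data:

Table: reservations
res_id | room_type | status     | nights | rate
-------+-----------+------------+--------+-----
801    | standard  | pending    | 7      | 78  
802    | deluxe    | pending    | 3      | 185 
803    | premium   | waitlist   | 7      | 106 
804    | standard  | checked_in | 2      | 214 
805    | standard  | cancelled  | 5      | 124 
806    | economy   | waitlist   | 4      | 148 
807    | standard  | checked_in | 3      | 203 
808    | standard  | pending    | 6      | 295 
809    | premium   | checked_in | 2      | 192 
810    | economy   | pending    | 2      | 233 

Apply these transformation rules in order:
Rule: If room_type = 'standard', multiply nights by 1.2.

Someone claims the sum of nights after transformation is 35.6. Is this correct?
No, the correct result is 45.6.

Step 1: Calculate the correct sum after transformation
Step 2: Apply multiplier 1.2 to records where room_type = 'standard'
Step 3: Correct result = 45.6
Step 4: Claimed result = 35.6
Step 5: 45.6 ≠ 35.6
Conclusion: The claimed result is incorrect. The correct answer is 45.6.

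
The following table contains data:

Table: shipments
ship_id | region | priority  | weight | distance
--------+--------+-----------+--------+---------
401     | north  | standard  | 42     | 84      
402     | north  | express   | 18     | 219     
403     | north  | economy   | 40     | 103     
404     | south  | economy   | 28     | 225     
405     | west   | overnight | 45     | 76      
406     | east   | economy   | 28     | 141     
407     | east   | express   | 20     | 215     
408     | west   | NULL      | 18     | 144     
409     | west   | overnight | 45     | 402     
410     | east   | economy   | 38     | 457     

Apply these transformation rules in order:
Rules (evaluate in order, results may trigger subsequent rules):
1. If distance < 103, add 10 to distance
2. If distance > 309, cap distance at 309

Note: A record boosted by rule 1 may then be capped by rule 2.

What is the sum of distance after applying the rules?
1845

Step 1: Apply rule 1 to records with distance < 103
  - 2 records get bonus of 10
  - Of these, 0 records then exceed 309 and get capped
Step 2: Apply rule 2 to records with distance > 309
  - 2 records (original) are capped
Step 3: Calculate final sum = 1845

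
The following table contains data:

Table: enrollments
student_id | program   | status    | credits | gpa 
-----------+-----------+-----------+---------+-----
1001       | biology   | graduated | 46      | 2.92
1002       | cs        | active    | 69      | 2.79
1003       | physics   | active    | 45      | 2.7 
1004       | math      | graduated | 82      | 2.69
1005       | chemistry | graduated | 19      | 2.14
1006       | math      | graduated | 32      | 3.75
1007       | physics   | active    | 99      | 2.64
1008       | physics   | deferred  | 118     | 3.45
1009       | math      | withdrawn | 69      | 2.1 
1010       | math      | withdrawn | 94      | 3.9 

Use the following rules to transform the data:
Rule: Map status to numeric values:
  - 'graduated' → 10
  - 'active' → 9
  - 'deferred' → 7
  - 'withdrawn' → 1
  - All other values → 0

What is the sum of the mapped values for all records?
76

Step 1: Apply mapping to each record
Step 2: Count by status:
  'graduated': 4 records × 10 = 40
  'active': 3 records × 9 = 27
  'deferred': 1 records × 7 = 7
  'withdrawn': 2 records × 1 = 2
Step 3: Sum all mapped values = 76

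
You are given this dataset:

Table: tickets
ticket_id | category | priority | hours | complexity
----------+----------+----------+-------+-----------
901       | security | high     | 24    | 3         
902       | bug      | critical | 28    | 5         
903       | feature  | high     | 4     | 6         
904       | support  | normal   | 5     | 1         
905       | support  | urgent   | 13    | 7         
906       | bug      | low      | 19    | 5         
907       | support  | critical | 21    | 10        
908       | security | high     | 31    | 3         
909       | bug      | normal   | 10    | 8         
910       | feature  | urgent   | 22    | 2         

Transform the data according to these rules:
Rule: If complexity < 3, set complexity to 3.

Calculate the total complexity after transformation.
53

Step 1: 2 records have complexity < 3
Step 2: These records originally summed to 3
Step 3: After setting to minimum: 2 × 3 = 6
Step 4: Unaffected records sum: 47
Step 5: Final sum = 6 + 47 = 53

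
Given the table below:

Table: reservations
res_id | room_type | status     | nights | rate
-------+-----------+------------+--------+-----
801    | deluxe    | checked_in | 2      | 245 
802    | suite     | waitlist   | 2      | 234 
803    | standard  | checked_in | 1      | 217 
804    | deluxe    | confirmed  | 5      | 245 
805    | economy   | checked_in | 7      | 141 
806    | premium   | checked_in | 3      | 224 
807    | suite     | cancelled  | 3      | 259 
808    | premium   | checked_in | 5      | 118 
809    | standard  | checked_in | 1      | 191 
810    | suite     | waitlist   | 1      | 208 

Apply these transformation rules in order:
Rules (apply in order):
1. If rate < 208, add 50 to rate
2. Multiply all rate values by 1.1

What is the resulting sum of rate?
2455.2

Step 1: Apply Rule 1 - Add 50 to records with rate < 208
  - 3 records affected: 450 + (3 × 50) = 600
  - Unaffected records: 1632
  - Sum after Rule 1: 2232
Step 2: Apply Rule 2 - Multiply all by 1.1
  - 2232 × 1.1 = 2455.2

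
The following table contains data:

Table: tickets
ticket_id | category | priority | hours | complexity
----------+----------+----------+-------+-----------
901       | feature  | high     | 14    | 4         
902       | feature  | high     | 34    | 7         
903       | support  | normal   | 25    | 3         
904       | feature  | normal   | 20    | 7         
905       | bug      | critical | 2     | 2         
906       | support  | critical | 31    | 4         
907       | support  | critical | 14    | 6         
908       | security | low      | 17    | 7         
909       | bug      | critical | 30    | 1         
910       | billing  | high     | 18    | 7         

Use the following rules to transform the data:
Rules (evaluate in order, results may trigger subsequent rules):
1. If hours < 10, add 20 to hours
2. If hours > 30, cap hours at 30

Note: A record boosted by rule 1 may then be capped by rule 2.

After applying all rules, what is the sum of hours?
220

Step 1: Apply rule 1 to records with hours < 10
  - 1 records get bonus of 20
  - Of these, 0 records then exceed 30 and get capped
Step 2: Apply rule 2 to records with hours > 30
  - 2 records (original) are capped
Step 3: Calculate final sum = 220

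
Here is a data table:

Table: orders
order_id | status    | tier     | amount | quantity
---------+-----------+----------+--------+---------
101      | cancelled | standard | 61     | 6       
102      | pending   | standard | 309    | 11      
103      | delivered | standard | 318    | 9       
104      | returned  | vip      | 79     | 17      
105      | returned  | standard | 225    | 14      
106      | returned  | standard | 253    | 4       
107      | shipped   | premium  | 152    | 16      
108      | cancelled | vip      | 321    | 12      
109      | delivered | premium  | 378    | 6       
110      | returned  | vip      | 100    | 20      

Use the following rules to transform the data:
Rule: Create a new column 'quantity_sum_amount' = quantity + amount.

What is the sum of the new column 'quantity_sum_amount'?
2311

Step 1: For each record, compute quantity + amount
Example calculations:
  6 + 61 = 67
  11 + 309 = 320
  9 + 318 = 327
  ...
Step 2: Sum all derived values
Step 3: Total = 2311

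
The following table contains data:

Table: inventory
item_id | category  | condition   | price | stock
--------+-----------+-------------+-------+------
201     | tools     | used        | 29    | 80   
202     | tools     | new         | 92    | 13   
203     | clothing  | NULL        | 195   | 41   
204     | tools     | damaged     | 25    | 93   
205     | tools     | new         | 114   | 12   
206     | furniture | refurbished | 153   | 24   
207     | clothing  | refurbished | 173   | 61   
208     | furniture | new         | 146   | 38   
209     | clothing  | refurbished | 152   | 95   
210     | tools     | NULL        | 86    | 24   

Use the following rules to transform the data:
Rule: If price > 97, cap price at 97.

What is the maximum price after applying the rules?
97

Step 1: Original maximum price = 195
Step 2: Apply cap at 97
Step 3: 6 records had price > 97 and were capped
Step 4: Maximum after transformation = 97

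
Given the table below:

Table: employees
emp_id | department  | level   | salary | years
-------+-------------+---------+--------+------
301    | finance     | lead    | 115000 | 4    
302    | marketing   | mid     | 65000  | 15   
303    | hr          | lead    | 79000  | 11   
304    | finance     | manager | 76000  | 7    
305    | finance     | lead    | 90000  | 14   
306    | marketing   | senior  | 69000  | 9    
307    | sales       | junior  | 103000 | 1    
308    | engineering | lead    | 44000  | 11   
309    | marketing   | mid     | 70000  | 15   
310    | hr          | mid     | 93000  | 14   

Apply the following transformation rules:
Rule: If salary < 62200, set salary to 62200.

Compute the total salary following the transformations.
822200

Step 1: 1 records have salary < 62200
Step 2: These records originally summed to 44000
Step 3: After setting to minimum: 1 × 62200 = 62200
Step 4: Unaffected records sum: 760000
Step 5: Final sum = 62200 + 760000 = 822200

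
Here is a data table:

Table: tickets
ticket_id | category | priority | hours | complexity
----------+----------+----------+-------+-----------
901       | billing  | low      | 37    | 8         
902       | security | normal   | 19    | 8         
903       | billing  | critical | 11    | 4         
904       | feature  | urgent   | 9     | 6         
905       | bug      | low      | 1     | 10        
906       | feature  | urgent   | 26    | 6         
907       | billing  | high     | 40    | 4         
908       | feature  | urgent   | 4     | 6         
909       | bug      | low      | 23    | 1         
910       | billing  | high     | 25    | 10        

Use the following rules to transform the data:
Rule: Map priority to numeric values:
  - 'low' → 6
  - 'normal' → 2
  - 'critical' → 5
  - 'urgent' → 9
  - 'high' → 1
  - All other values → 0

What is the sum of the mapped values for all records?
54

Step 1: Apply mapping to each record
Step 2: Count by status:
  'low': 3 records × 6 = 18
  'normal': 1 records × 2 = 2
  'critical': 1 records × 5 = 5
  'urgent': 3 records × 9 = 27
  'high': 2 records × 1 = 2
Step 3: Sum all mapped values = 54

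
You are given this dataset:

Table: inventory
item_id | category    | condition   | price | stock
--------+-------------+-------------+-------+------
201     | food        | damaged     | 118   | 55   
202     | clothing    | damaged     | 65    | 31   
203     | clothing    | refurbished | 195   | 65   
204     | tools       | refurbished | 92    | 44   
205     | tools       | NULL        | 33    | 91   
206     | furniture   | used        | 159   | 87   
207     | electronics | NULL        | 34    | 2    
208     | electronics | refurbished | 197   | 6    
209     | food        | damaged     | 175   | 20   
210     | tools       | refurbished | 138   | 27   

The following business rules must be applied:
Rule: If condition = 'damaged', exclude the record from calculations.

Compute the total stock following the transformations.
322

Step 1: Identify records where condition = 'damaged'
Step 2: The excluded records sum to 106
Step 3: Original total stock = 428
Step 4: Remaining total = 428 - 106 = 322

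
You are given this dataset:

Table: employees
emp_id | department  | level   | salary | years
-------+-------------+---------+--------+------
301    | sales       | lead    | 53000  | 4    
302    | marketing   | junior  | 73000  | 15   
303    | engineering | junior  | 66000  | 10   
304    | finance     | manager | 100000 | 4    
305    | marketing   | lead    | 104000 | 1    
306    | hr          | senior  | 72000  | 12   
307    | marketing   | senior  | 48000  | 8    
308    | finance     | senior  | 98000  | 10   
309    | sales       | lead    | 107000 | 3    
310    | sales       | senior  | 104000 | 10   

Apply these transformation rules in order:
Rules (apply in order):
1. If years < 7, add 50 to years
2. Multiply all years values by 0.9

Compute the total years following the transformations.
249.3

Step 1: Apply Rule 1 - Add 50 to records with years < 7
  - 4 records affected: 12 + (4 × 50) = 212
  - Unaffected records: 65
  - Sum after Rule 1: 277
Step 2: Apply Rule 2 - Multiply all by 0.9
  - 277 × 0.9 = 249.3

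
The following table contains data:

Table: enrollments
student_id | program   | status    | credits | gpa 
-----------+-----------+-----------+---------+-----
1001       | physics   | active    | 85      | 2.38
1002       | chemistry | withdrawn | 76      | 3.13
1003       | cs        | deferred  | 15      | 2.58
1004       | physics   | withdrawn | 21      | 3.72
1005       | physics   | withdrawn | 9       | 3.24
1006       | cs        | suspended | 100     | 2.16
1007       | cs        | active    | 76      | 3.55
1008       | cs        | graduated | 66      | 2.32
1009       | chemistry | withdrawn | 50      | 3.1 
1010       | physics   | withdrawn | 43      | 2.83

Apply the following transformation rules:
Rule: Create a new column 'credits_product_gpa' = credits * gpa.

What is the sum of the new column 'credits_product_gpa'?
1501.77

Step 1: For each record, compute credits * gpa
Example calculations:
  85 * 2.38 = 202.3
  76 * 3.13 = 237.88
  15 * 2.58 = 38.7
  ...
Step 2: Sum all derived values
Step 3: Total = 1501.77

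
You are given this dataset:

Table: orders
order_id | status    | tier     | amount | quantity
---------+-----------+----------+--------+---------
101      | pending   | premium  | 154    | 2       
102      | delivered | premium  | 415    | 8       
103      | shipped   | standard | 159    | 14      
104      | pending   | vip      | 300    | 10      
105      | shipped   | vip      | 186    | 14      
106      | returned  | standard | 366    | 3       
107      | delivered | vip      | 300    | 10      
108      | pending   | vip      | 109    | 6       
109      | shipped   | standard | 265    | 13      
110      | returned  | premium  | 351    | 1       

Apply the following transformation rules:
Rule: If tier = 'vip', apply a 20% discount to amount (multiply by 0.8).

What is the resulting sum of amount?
2426.0

Step 1: Records with tier = 'vip' have total amount = 895
Step 2: Apply multiplier: 895 × 0.8 = 716.0
Step 3: Other records total: 1710
Step 4: Final sum = 716.0 + 1710 = 2426.0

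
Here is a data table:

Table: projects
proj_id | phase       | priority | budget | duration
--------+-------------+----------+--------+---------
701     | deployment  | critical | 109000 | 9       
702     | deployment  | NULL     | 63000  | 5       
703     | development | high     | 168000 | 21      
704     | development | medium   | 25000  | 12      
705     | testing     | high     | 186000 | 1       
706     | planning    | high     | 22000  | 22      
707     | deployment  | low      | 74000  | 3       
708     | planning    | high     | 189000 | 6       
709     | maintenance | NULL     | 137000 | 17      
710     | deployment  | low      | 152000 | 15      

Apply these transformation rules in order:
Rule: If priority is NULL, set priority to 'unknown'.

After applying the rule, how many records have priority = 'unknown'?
2

Step 1: Count records where priority IS NULL
Step 2: Found 2 records with NULL priority
Step 3: These records will have priority set to 'unknown'
Step 4: Records already having priority = 'unknown': 0
Step 5: Answer: 2 + 0 = 2 records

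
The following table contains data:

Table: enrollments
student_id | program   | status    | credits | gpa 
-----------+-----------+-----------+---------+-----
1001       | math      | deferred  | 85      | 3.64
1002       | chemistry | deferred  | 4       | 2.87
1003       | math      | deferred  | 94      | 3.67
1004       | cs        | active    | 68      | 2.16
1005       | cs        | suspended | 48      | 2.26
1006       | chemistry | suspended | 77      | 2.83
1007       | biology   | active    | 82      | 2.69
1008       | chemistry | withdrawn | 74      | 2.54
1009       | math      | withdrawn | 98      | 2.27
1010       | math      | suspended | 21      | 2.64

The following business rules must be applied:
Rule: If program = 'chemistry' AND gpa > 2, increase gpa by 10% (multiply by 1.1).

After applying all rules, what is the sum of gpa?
28.39

Step 1: Find records where program = 'chemistry' AND gpa > 2
Step 2: 3 records match, summing to 8.24
Step 3: After multiplier: 8.24 × 1.1 = 9.06
Step 4: Unaffected records sum: 19.33
Step 5: Final sum = 9.06 + 19.33 = 28.39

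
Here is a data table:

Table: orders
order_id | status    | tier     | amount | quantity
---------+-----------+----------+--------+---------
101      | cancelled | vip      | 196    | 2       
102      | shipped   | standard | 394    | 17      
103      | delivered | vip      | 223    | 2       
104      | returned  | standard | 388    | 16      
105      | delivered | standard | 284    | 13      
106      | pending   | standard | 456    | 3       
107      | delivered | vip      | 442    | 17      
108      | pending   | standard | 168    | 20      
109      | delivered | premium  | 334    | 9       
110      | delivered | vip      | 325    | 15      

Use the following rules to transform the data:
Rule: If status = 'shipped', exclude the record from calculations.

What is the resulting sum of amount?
2816

Step 1: Identify records where status = 'shipped'
Step 2: The excluded records sum to 394
Step 3: Original total amount = 3210
Step 4: Remaining total = 3210 - 394 = 2816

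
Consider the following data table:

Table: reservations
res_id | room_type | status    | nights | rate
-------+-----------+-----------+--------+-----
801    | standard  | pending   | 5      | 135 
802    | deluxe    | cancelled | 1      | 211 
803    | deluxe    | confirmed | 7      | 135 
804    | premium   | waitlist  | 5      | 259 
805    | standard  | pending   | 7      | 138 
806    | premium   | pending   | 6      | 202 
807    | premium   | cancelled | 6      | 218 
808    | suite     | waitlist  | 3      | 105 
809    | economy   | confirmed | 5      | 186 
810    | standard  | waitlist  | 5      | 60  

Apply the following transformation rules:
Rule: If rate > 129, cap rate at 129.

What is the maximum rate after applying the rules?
129

Step 1: Original maximum rate = 259
Step 2: Apply cap at 129
Step 3: 8 records had rate > 129 and were capped
Step 4: Maximum after transformation = 129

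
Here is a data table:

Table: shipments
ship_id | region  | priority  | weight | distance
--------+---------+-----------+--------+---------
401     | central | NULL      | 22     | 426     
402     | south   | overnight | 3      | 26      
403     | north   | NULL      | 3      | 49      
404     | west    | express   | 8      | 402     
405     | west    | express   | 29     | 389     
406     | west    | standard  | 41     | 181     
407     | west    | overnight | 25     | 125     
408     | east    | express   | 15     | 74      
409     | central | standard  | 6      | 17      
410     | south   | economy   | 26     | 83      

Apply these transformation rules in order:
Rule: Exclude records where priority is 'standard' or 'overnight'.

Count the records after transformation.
6

Step 1: Count records to exclude
  - 2 (standard) + 2 (overnight) = 4 records
Step 2: Total records: 10
Step 3: Remaining = 10 - 4 = 6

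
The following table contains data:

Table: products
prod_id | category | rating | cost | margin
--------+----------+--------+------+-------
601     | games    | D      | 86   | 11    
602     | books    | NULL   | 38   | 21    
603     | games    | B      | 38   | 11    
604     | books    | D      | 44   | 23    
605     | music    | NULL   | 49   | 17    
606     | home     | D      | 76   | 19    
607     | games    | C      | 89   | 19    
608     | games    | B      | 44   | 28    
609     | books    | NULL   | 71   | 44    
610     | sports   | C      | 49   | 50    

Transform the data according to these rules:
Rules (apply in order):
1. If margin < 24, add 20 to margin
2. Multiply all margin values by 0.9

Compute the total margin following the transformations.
344.7

Step 1: Apply Rule 1 - Add 20 to records with margin < 24
  - 7 records affected: 121 + (7 × 20) = 261
  - Unaffected records: 122
  - Sum after Rule 1: 383
Step 2: Apply Rule 2 - Multiply all by 0.9
  - 383 × 0.9 = 344.7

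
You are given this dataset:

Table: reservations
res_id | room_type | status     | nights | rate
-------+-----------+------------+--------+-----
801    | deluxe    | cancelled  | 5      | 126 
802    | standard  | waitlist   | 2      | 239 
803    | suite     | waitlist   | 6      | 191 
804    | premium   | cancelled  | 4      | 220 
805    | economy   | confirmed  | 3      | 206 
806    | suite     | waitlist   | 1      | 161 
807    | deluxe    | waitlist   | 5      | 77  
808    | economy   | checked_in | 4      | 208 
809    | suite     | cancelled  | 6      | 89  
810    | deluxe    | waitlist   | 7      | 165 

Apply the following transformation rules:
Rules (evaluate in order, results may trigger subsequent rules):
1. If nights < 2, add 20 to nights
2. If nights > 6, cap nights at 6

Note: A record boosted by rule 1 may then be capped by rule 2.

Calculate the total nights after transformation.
47

Step 1: Apply rule 1 to records with nights < 2
  - 1 records get bonus of 20
  - Of these, 1 records then exceed 6 and get capped
Step 2: Apply rule 2 to records with nights > 6
  - 1 records (original) are capped
Step 3: Calculate final sum = 47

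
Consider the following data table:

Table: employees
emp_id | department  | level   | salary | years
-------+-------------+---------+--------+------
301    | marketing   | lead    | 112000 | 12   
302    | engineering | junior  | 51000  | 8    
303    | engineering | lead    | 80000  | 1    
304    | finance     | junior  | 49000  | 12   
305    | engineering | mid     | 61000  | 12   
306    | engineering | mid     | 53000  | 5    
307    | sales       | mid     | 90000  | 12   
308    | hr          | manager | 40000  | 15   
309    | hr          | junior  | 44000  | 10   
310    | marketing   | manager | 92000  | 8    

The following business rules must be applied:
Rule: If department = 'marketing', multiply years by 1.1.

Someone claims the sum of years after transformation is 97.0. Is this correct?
Yes, the result is correct.

Step 1: Calculate the correct sum after transformation
Step 2: Apply multiplier 1.1 to records where department = 'marketing'
Step 3: Correct result = 97.0
Step 4: Claimed result = 97.0
Step 5: 97.0 = 97.0 ✓
Conclusion: The claimed result is correct.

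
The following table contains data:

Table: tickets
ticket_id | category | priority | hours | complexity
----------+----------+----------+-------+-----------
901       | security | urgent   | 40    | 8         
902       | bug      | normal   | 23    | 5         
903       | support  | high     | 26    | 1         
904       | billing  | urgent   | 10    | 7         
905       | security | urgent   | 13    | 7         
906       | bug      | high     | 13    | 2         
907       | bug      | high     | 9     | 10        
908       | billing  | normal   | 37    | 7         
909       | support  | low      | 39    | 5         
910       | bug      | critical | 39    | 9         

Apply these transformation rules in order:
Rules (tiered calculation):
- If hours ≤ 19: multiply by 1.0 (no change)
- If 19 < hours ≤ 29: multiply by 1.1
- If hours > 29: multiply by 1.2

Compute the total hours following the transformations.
284.9

Step 1: Tier 1 (hours ≤ 19): 4 records, sum = 45 × 1.0 = 45.0
Step 2: Tier 2 (19 < hours ≤ 29): 2 records, sum = 49 × 1.1 = 53.9
Step 3: Tier 3 (hours > 29): 4 records, sum = 155 × 1.2 = 186.0
Step 4: Final sum = 45.0 + 53.9 + 186.0 = 284.9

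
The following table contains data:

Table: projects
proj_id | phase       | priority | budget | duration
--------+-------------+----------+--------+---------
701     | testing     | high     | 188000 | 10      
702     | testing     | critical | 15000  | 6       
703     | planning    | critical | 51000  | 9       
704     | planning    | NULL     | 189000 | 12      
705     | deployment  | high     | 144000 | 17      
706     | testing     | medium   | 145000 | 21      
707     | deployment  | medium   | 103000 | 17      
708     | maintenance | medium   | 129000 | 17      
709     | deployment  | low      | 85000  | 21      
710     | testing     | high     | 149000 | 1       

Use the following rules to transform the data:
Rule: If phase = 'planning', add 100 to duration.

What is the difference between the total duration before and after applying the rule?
200

Step 1: Original sum of duration = 131
Step 2: 2 records have phase = 'planning'
Step 3: Each affected record changes by 100
Step 4: Total change = 2 × 100 = 200
Step 5: New sum = 131 + 200 = 331
Step 6: Difference = |331 - 131| = 200
        (Sum increased by 200)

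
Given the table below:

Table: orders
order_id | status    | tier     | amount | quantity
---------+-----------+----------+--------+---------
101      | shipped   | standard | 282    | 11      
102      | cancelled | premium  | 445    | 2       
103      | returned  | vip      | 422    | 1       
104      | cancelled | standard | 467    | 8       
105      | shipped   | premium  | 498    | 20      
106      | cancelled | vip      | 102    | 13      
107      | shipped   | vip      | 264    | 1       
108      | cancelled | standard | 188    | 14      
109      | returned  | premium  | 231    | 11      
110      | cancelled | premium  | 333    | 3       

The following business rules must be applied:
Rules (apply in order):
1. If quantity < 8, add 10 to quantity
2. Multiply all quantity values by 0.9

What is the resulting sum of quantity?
111.6

Step 1: Apply Rule 1 - Add 10 to records with quantity < 8
  - 4 records affected: 7 + (4 × 10) = 47
  - Unaffected records: 77
  - Sum after Rule 1: 124
Step 2: Apply Rule 2 - Multiply all by 0.9
  - 124 × 0.9 = 111.6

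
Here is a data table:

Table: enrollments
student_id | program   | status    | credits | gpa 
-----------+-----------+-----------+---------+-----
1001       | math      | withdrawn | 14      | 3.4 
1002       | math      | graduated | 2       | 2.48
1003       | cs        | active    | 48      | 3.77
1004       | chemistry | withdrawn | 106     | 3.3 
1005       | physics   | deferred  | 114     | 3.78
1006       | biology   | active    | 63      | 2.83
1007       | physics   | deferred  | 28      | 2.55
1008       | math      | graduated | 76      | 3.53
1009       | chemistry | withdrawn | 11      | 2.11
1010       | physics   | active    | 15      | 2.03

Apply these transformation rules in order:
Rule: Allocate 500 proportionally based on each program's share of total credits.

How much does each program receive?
biology: 66.04, chemistry: 122.64, cs: 50.31, math: 96.44, physics: 164.57

Step 1: Calculate total credits = 477
Step 2: Calculate each program's proportion:
  biology: 63/477 = 13.21% → 66.04
  chemistry: 117/477 = 24.53% → 122.64
  cs: 48/477 = 10.06% → 50.31
  math: 92/477 = 19.29% → 96.44
  physics: 157/477 = 32.91% → 164.57
Step 3: Verify: sum of allocations ≈ 500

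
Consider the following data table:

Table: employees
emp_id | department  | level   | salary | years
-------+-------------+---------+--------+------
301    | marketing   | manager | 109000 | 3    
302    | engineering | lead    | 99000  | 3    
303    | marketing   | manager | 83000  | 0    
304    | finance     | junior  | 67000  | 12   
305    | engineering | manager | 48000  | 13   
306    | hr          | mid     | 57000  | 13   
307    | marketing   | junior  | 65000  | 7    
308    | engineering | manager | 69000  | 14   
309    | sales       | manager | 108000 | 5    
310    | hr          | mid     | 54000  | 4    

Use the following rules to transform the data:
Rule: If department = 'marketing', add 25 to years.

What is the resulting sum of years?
149

Step 1: Count records where department = 'marketing': 3
Step 2: Total bonus added: 3 × 25 = 75
Step 3: Original sum of years: 74
Step 4: Final sum = 74 + 75 = 149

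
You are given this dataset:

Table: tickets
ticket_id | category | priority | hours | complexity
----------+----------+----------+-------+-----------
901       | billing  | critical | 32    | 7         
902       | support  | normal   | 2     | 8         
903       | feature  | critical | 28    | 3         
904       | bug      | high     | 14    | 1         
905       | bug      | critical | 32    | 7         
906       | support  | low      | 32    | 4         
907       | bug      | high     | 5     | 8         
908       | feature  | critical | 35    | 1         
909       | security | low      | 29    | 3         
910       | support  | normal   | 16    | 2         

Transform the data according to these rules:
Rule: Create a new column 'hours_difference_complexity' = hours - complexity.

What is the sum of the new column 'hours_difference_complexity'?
181

Step 1: For each record, compute hours - complexity
Example calculations:
  32 - 7 = 25
  2 - 8 = -6
  28 - 3 = 25
  ...
Step 2: Sum all derived values
Step 3: Total = 181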